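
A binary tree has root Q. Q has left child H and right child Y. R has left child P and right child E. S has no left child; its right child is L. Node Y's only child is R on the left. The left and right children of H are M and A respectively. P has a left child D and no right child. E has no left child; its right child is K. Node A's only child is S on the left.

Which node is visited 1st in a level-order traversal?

Q

Level-order visits nodes level by level from the root, left to right within each level.
Level 0: Q
Level 1: H, Y
Level 2: M, A, R
Level 3: S, P, E
Level 4: L, D, K
Full level-order sequence: Q, H, Y, M, A, R, S, P, E, L, D, K.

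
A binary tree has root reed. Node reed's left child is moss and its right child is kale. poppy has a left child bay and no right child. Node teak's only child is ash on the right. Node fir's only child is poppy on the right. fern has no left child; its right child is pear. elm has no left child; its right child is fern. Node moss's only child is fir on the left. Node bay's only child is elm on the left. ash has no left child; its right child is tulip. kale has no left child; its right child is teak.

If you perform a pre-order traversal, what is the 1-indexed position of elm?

Pre-order visits the node, then its left subtree, then its right subtree.
Visit reed.
At reed: go left to moss.
  Visit moss.
  At moss: go left to fir.
    Visit fir.
    At fir: no left child.
    At fir: go right to poppy.
      Visit poppy.
      At poppy: go left to bay.
        Visit bay.
        At bay: go left to elm.
          Visit elm.
          At elm: no left child.
          At elm: go right to fern.
            Visit fern.
            At fern: no left child.
            At fern: go right to pear.
              pear is a leaf — visit pear.
        At bay: no right child.
      At poppy: no right child.
  At moss: no right child.
At reed: go right to kale.
  Visit kale.
  At kale: no left child.
  At kale: go right to teak.
    Visit teak.
    At teak: no left child.
    At teak: go right to ash.
      Visit ash.
      At ash: no left child.
      At ash: go right to tulip.
        tulip is a leaf — visit tulip.
Full pre-order sequence: reed, moss, fir, poppy, bay, elm, fern, pear, kale, teak, ash, tulip.

6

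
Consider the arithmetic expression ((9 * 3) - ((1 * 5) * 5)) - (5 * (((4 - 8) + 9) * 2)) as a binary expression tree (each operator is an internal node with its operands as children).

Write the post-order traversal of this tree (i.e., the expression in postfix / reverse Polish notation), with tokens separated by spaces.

Post-order on an expression tree gives postfix notation: for each operator, emit left operand, right operand, then the operator.

9 3 * 1 5 * 5 * - 5 4 8 - 9 + 2 * * -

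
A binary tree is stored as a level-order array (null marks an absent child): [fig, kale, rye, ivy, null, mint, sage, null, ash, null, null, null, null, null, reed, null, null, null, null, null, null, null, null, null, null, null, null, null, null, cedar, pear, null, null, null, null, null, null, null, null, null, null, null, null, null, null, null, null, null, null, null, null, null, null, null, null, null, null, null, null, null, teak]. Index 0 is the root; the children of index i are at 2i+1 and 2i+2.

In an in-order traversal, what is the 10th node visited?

In-order visits the left subtree, then the node, then the right subtree.
At fig: go left to kale.
  At kale: go left to ivy.
    At ivy: no left child.
    Visit ivy.
    At ivy: go right to ash.
      ash is a leaf — visit ash.
  Visit kale.
  At kale: no right child.
Visit fig.
At fig: go right to rye.
  At rye: go left to mint.
    mint is a leaf — visit mint.
  Visit rye.
  At rye: go right to sage.
    At sage: no left child.
    Visit sage.
    At sage: go right to reed.
      At reed: go left to cedar.
        At cedar: no left child.
        Visit cedar.
        At cedar: go right to teak.
          teak is a leaf — visit teak.
      Visit reed.
      At reed: go right to pear.
        pear is a leaf — visit pear.
Full in-order sequence: ivy, ash, kale, fig, mint, rye, sage, cedar, teak, reed, pear.

reed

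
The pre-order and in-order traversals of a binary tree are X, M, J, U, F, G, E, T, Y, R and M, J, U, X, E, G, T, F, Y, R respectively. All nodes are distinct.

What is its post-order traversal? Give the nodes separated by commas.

U, J, M, E, T, G, R, Y, F, X

The first element of pre-order is the root; it splits in-order into left and right subtrees.
Root X: left subtree has 3 nodes {M, J, U}, right has 6 {E, G, T, F, Y, R}.
  Root M: left subtree has 0 nodes { }, right has 2 {J, U}.
    Root J: left subtree has 0 nodes { }, right has 1 {U}.
  Root F: left subtree has 3 nodes {E, G, T}, right has 2 {Y, R}.
    Root G: left subtree has 1 node {E}, right has 1 {T}.
    Root Y: left subtree has 0 nodes { }, right has 1 {R}.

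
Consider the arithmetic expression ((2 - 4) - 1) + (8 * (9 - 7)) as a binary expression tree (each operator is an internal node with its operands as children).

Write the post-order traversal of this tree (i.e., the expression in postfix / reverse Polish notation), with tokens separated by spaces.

Post-order on an expression tree gives postfix notation: for each operator, emit left operand, right operand, then the operator.

2 4 - 1 - 8 9 7 - * +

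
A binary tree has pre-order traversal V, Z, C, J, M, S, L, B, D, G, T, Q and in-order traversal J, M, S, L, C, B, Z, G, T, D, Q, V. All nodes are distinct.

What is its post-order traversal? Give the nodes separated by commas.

L, S, M, J, B, C, T, G, Q, D, Z, V

The first element of pre-order is the root; it splits in-order into left and right subtrees.
Root V: left subtree has 11 nodes {J, M, S, L, C, B, Z, G, T, D, Q}, right has 0 { }.
  Root Z: left subtree has 6 nodes {J, M, S, L, C, B}, right has 4 {G, T, D, Q}.
    Root C: left subtree has 4 nodes {J, M, S, L}, right has 1 {B}.
      Root J: left subtree has 0 nodes { }, right has 3 {M, S, L}.
        Root M: left subtree has 0 nodes { }, right has 2 {S, L}.
          Root S: left subtree has 0 nodes { }, right has 1 {L}.
    Root D: left subtree has 2 nodes {G, T}, right has 1 {Q}.
      Root G: left subtree has 0 nodes { }, right has 1 {T}.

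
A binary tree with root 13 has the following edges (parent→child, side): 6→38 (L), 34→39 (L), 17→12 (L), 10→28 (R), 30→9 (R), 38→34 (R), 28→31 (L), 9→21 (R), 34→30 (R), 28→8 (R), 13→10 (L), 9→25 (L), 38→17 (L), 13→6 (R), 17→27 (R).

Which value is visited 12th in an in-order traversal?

30

In-order visits the left subtree, then the node, then the right subtree.
At 13: go left to 10.
  At 10: no left child.
  Visit 10.
  At 10: go right to 28.
    At 28: go left to 31.
      31 is a leaf — visit 31.
    Visit 28.
    At 28: go right to 8.
      8 is a leaf — visit 8.
Visit 13.
At 13: go right to 6.
  At 6: go left to 38.
    At 38: go left to 17.
      At 17: go left to 12.
        12 is a leaf — visit 12.
      Visit 17.
      At 17: go right to 27.
        27 is a leaf — visit 27.
    Visit 38.
    At 38: go right to 34.
      At 34: go left to 39.
        39 is a leaf — visit 39.
      Visit 34.
      At 34: go right to 30.
        At 30: no left child.
        Visit 30.
        At 30: go right to 9.
          At 9: go left to 25.
            25 is a leaf — visit 25.
          Visit 9.
          At 9: go right to 21.
            21 is a leaf — visit 21.
  Visit 6.
  At 6: no right child.
Full in-order sequence: 10, 31, 28, 8, 13, 12, 17, 27, 38, 39, 34, 30, 25, 9, 21, 6.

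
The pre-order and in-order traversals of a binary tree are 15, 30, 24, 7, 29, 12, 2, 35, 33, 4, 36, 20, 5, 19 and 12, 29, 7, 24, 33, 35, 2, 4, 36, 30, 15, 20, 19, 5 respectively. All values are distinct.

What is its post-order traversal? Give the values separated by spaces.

12 29 7 33 35 36 4 2 24 30 19 5 20 15

The first element of pre-order is the root; it splits in-order into left and right subtrees.
Root 15: left subtree has 10 nodes {12, 29, 7, 24, 33, 35, 2, 4, 36, 30}, right has 3 {20, 19, 5}.
  Root 30: left subtree has 9 nodes {12, 29, 7, 24, 33, 35, 2, 4, 36}, right has 0 { }.
    Root 24: left subtree has 3 nodes {12, 29, 7}, right has 5 {33, 35, 2, 4, 36}.
      Root 7: left subtree has 2 nodes {12, 29}, right has 0 { }.
        Root 29: left subtree has 1 node {12}, right has 0 { }.
      Root 2: left subtree has 2 nodes {33, 35}, right has 2 {4, 36}.
        Root 35: left subtree has 1 node {33}, right has 0 { }.
        Root 4: left subtree has 0 nodes { }, right has 1 {36}.
  Root 20: left subtree has 0 nodes { }, right has 2 {19, 5}.
    Root 5: left subtree has 1 node {19}, right has 0 { }.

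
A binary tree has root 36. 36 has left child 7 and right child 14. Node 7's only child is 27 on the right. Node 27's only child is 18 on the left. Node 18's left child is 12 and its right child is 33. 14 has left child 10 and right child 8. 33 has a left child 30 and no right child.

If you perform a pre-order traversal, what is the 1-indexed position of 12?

5

Pre-order visits the node, then its left subtree, then its right subtree.
Visit 36.
At 36: go left to 7.
  Visit 7.
  At 7: no left child.
  At 7: go right to 27.
    Visit 27.
    At 27: go left to 18.
      Visit 18.
      At 18: go left to 12.
        12 is a leaf — visit 12.
      At 18: go right to 33.
        Visit 33.
        At 33: go left to 30.
          30 is a leaf — visit 30.
        At 33: no right child.
    At 27: no right child.
At 36: go right to 14.
  Visit 14.
  At 14: go left to 10.
    10 is a leaf — visit 10.
  At 14: go right to 8.
    8 is a leaf — visit 8.
Full pre-order sequence: 36, 7, 27, 18, 12, 33, 30, 14, 10, 8.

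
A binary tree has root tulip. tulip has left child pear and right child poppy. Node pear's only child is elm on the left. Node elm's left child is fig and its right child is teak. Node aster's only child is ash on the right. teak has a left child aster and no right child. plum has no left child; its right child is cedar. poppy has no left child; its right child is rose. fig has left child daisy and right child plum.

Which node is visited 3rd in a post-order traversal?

plum

Post-order visits the left subtree, then the right subtree, then the node.
At tulip: go left to pear.
  At pear: go left to elm.
    At elm: go left to fig.
      At fig: go left to daisy.
        daisy is a leaf — visit daisy.
      At fig: go right to plum.
        At plum: no left child.
        At plum: go right to cedar.
          cedar is a leaf — visit cedar.
        Visit plum.
      Visit fig.
    At elm: go right to teak.
      At teak: go left to aster.
        At aster: no left child.
        At aster: go right to ash.
          ash is a leaf — visit ash.
        Visit aster.
      At teak: no right child.
      Visit teak.
    Visit elm.
  At pear: no right child.
  Visit pear.
At tulip: go right to poppy.
  At poppy: no left child.
  At poppy: go right to rose.
    rose is a leaf — visit rose.
  Visit poppy.
Visit tulip.
Full post-order sequence: daisy, cedar, plum, fig, ash, aster, teak, elm, pear, rose, poppy, tulip.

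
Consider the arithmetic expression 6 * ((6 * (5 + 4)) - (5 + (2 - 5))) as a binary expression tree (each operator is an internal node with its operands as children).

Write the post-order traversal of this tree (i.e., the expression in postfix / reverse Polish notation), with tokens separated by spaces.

Post-order on an expression tree gives postfix notation: for each operator, emit left operand, right operand, then the operator.

6 6 5 4 + * 5 2 5 - + - *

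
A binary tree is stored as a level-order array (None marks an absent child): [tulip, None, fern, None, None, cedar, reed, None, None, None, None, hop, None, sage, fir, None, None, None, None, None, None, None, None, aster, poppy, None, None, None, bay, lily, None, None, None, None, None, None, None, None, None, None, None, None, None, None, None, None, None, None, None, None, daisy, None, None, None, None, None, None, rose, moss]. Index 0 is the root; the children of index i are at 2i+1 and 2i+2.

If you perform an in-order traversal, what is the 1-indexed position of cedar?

6

In-order visits the left subtree, then the node, then the right subtree.
At tulip: no left child.
Visit tulip.
At tulip: go right to fern.
  At fern: go left to cedar.
    At cedar: go left to hop.
      At hop: go left to aster.
        aster is a leaf — visit aster.
      Visit hop.
      At hop: go right to poppy.
        At poppy: no left child.
        Visit poppy.
        At poppy: go right to daisy.
          daisy is a leaf — visit daisy.
    Visit cedar.
    At cedar: no right child.
  Visit fern.
  At fern: go right to reed.
    At reed: go left to sage.
      At sage: no left child.
      Visit sage.
      At sage: go right to bay.
        At bay: go left to rose.
          rose is a leaf — visit rose.
        Visit bay.
        At bay: go right to moss.
          moss is a leaf — visit moss.
    Visit reed.
    At reed: go right to fir.
      At fir: go left to lily.
        lily is a leaf — visit lily.
      Visit fir.
      At fir: no right child.
Full in-order sequence: tulip, aster, hop, poppy, daisy, cedar, fern, sage, rose, bay, moss, reed, lily, fir.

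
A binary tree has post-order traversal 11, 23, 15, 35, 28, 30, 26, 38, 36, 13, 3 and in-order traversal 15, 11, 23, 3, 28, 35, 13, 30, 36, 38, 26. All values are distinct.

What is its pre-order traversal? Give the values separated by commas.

The last element of post-order is the root; it splits in-order into left and right subtrees.
Root 3: left subtree has 3 nodes {15, 11, 23}, right has 7 {28, 35, 13, 30, 36, 38, 26}.
  Root 15: left subtree has 0 nodes { }, right has 2 {11, 23}.
    Root 23: left subtree has 1 node {11}, right has 0 { }.
  Root 13: left subtree has 2 nodes {28, 35}, right has 4 {30, 36, 38, 26}.
    Root 28: left subtree has 0 nodes { }, right has 1 {35}.
    Root 36: left subtree has 1 node {30}, right has 2 {38, 26}.
      Root 38: left subtree has 0 nodes { }, right has 1 {26}.

3, 15, 23, 11, 13, 28, 35, 36, 30, 38, 26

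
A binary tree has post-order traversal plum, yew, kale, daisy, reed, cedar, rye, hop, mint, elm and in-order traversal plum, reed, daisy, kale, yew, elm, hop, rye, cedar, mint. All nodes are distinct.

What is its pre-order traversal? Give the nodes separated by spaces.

elm reed plum daisy kale yew mint hop rye cedar

The last element of post-order is the root; it splits in-order into left and right subtrees.
Root elm: left subtree has 5 nodes {plum, reed, daisy, kale, yew}, right has 4 {hop, rye, cedar, mint}.
  Root reed: left subtree has 1 node {plum}, right has 3 {daisy, kale, yew}.
    Root daisy: left subtree has 0 nodes { }, right has 2 {kale, yew}.
      Root kale: left subtree has 0 nodes { }, right has 1 {yew}.
  Root mint: left subtree has 3 nodes {hop, rye, cedar}, right has 0 { }.
    Root hop: left subtree has 0 nodes { }, right has 2 {rye, cedar}.
      Root rye: left subtree has 0 nodes { }, right has 1 {cedar}.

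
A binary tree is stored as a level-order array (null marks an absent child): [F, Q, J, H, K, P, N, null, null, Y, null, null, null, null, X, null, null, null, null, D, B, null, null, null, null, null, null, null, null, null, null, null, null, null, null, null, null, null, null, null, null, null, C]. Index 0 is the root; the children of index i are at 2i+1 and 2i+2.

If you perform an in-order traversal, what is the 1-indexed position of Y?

In-order visits the left subtree, then the node, then the right subtree.
At F: go left to Q.
  At Q: go left to H.
    H is a leaf — visit H.
  Visit Q.
  At Q: go right to K.
    At K: go left to Y.
      At Y: go left to D.
        D is a leaf — visit D.
      Visit Y.
      At Y: go right to B.
        At B: no left child.
        Visit B.
        At B: go right to C.
          C is a leaf — visit C.
    Visit K.
    At K: no right child.
Visit F.
At F: go right to J.
  At J: go left to P.
    P is a leaf — visit P.
  Visit J.
  At J: go right to N.
    At N: no left child.
    Visit N.
    At N: go right to X.
      X is a leaf — visit X.
Full in-order sequence: H, Q, D, Y, B, C, K, F, P, J, N, X.

4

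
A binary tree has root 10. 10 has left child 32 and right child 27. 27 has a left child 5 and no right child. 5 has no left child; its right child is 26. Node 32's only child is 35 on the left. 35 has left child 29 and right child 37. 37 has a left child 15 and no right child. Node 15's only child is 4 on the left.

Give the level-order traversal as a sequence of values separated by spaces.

10 32 27 35 5 29 37 26 15 4

Level-order visits nodes level by level from the root, left to right within each level.
Level 0: 10
Level 1: 32, 27
Level 2: 35, 5
Level 3: 29, 37, 26
Level 4: 15
Level 5: 4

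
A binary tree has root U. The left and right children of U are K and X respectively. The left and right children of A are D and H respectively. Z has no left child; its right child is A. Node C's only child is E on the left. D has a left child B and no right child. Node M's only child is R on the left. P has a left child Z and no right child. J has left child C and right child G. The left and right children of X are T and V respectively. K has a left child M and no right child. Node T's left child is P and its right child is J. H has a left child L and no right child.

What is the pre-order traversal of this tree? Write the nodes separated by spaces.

U K M R X T P Z A D B H L J C E G V

Pre-order visits the node, then its left subtree, then its right subtree.
Visit U.
At U: go left to K.
  Visit K.
  At K: go left to M.
    Visit M.
    At M: go left to R.
      R is a leaf — visit R.
    At M: no right child.
  At K: no right child.
At U: go right to X.
  Visit X.
  At X: go left to T.
    Visit T.
    At T: go left to P.
      Visit P.
      At P: go left to Z.
        Visit Z.
        At Z: no left child.
        At Z: go right to A.
          Visit A.
          At A: go left to D.
            Visit D.
            At D: go left to B.
              B is a leaf — visit B.
            At D: no right child.
          At A: go right to H.
            Visit H.
            At H: go left to L.
              L is a leaf — visit L.
            At H: no right child.
      At P: no right child.
    At T: go right to J.
      Visit J.
      At J: go left to C.
        Visit C.
        At C: go left to E.
          E is a leaf — visit E.
        At C: no right child.
      At J: go right to G.
        G is a leaf — visit G.
  At X: go right to V.
    V is a leaf — visit V.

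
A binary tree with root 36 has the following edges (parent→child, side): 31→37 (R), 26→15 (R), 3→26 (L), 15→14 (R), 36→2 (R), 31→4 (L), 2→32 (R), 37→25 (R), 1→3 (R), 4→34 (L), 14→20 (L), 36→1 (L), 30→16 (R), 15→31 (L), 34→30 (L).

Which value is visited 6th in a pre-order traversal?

Pre-order visits the node, then its left subtree, then its right subtree.
Visit 36.
At 36: go left to 1.
  Visit 1.
  At 1: no left child.
  At 1: go right to 3.
    Visit 3.
    At 3: go left to 26.
      Visit 26.
      At 26: no left child.
      At 26: go right to 15.
        Visit 15.
        At 15: go left to 31.
          Visit 31.
          At 31: go left to 4.
            Visit 4.
            At 4: go left to 34.
              Visit 34.
              At 34: go left to 30.
                Visit 30.
                At 30: no left child.
                At 30: go right to 16.
                  16 is a leaf — visit 16.
              At 34: no right child.
            At 4: no right child.
          At 31: go right to 37.
            Visit 37.
            At 37: no left child.
            At 37: go right to 25.
              25 is a leaf — visit 25.
        At 15: go right to 14.
          Visit 14.
          At 14: go left to 20.
            20 is a leaf — visit 20.
          At 14: no right child.
    At 3: no right child.
At 36: go right to 2.
  Visit 2.
  At 2: no left child.
  At 2: go right to 32.
    32 is a leaf — visit 32.
Full pre-order sequence: 36, 1, 3, 26, 15, 31, 4, 34, 30, 16, 37, 25, 14, 20, 2, 32.

31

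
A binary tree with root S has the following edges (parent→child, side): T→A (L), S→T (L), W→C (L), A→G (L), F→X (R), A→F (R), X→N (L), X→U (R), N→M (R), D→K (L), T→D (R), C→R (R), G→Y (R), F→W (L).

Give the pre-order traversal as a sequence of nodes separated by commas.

S, T, A, G, Y, F, W, C, R, X, N, M, U, D, K

Pre-order visits the node, then its left subtree, then its right subtree.
Visit S.
At S: go left to T.
  Visit T.
  At T: go left to A.
    Visit A.
    At A: go left to G.
      Visit G.
      At G: no left child.
      At G: go right to Y.
        Y is a leaf — visit Y.
    At A: go right to F.
      Visit F.
      At F: go left to W.
        Visit W.
        At W: go left to C.
          Visit C.
          At C: no left child.
          At C: go right to R.
            R is a leaf — visit R.
        At W: no right child.
      At F: go right to X.
        Visit X.
        At X: go left to N.
          Visit N.
          At N: no left child.
          At N: go right to M.
            M is a leaf — visit M.
        At X: go right to U.
          U is a leaf — visit U.
  At T: go right to D.
    Visit D.
    At D: go left to K.
      K is a leaf — visit K.
    At D: no right child.
At S: no right child.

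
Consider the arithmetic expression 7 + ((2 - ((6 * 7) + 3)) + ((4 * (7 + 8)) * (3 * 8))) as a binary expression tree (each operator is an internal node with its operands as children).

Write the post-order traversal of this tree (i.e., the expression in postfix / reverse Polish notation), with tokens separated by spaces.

7 2 6 7 * 3 + - 4 7 8 + * 3 8 * * + +

Post-order on an expression tree gives postfix notation: for each operator, emit left operand, right operand, then the operator.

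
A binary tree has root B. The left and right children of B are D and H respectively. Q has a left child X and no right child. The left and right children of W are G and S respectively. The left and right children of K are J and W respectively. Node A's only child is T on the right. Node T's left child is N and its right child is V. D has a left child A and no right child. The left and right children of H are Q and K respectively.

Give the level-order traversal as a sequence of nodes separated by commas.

Level-order visits nodes level by level from the root, left to right within each level.
Level 0: B
Level 1: D, H
Level 2: A, Q, K
Level 3: T, X, J, W
Level 4: N, V, G, S

B, D, H, A, Q, K, T, X, J, W, N, V, G, S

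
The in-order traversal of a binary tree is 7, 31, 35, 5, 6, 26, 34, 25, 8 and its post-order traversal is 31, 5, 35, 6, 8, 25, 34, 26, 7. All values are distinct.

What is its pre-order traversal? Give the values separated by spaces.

The last element of post-order is the root; it splits in-order into left and right subtrees.
Root 7: left subtree has 0 nodes { }, right has 8 {31, 35, 5, 6, 26, 34, 25, 8}.
  Root 26: left subtree has 4 nodes {31, 35, 5, 6}, right has 3 {34, 25, 8}.
    Root 6: left subtree has 3 nodes {31, 35, 5}, right has 0 { }.
      Root 35: left subtree has 1 node {31}, right has 1 {5}.
    Root 34: left subtree has 0 nodes { }, right has 2 {25, 8}.
      Root 25: left subtree has 0 nodes { }, right has 1 {8}.

7 26 6 35 31 5 34 25 8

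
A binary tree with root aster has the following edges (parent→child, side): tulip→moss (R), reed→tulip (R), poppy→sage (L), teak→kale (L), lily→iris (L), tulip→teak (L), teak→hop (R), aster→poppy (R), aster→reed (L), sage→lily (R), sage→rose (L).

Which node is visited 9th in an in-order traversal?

sage

In-order visits the left subtree, then the node, then the right subtree.
At aster: go left to reed.
  At reed: no left child.
  Visit reed.
  At reed: go right to tulip.
    At tulip: go left to teak.
      At teak: go left to kale.
        kale is a leaf — visit kale.
      Visit teak.
      At teak: go right to hop.
        hop is a leaf — visit hop.
    Visit tulip.
    At tulip: go right to moss.
      moss is a leaf — visit moss.
Visit aster.
At aster: go right to poppy.
  At poppy: go left to sage.
    At sage: go left to rose.
      rose is a leaf — visit rose.
    Visit sage.
    At sage: go right to lily.
      At lily: go left to iris.
        iris is a leaf — visit iris.
      Visit lily.
      At lily: no right child.
  Visit poppy.
  At poppy: no right child.
Full in-order sequence: reed, kale, teak, hop, tulip, moss, aster, rose, sage, iris, lily, poppy.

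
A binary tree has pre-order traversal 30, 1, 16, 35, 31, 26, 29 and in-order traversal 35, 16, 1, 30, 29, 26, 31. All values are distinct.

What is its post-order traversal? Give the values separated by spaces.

The first element of pre-order is the root; it splits in-order into left and right subtrees.
Root 30: left subtree has 3 nodes {35, 16, 1}, right has 3 {29, 26, 31}.
  Root 1: left subtree has 2 nodes {35, 16}, right has 0 { }.
    Root 16: left subtree has 1 node {35}, right has 0 { }.
  Root 31: left subtree has 2 nodes {29, 26}, right has 0 { }.
    Root 26: left subtree has 1 node {29}, right has 0 { }.

35 16 1 29 26 31 30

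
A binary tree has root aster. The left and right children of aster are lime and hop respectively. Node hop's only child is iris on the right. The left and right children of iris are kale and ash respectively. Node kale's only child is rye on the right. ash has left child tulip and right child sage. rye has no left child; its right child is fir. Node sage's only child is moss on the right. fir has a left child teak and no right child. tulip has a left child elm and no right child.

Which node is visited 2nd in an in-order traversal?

aster

In-order visits the left subtree, then the node, then the right subtree.
At aster: go left to lime.
  lime is a leaf — visit lime.
Visit aster.
At aster: go right to hop.
  At hop: no left child.
  Visit hop.
  At hop: go right to iris.
    At iris: go left to kale.
      At kale: no left child.
      Visit kale.
      At kale: go right to rye.
        At rye: no left child.
        Visit rye.
        At rye: go right to fir.
          At fir: go left to teak.
            teak is a leaf — visit teak.
          Visit fir.
          At fir: no right child.
    Visit iris.
    At iris: go right to ash.
      At ash: go left to tulip.
        At tulip: go left to elm.
          elm is a leaf — visit elm.
        Visit tulip.
        At tulip: no right child.
      Visit ash.
      At ash: go right to sage.
        At sage: no left child.
        Visit sage.
        At sage: go right to moss.
          moss is a leaf — visit moss.
Full in-order sequence: lime, aster, hop, kale, rye, teak, fir, iris, elm, tulip, ash, sage, moss.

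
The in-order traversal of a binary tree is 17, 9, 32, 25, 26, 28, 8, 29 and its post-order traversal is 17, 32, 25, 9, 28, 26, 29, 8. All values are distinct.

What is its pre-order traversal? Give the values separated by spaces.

The last element of post-order is the root; it splits in-order into left and right subtrees.
Root 8: left subtree has 6 nodes {17, 9, 32, 25, 26, 28}, right has 1 {29}.
  Root 26: left subtree has 4 nodes {17, 9, 32, 25}, right has 1 {28}.
    Root 9: left subtree has 1 node {17}, right has 2 {32, 25}.
      Root 25: left subtree has 1 node {32}, right has 0 { }.

8 26 9 17 25 32 28 29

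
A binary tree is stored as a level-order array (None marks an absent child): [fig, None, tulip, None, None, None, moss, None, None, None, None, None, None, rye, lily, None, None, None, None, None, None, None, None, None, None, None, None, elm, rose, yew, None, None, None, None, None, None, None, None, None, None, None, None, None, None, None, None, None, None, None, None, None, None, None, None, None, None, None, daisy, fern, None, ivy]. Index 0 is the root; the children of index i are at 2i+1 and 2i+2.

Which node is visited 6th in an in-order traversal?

rose

In-order visits the left subtree, then the node, then the right subtree.
At fig: no left child.
Visit fig.
At fig: go right to tulip.
  At tulip: no left child.
  Visit tulip.
  At tulip: go right to moss.
    At moss: go left to rye.
      At rye: go left to elm.
        elm is a leaf — visit elm.
      Visit rye.
      At rye: go right to rose.
        At rose: go left to daisy.
          daisy is a leaf — visit daisy.
        Visit rose.
        At rose: go right to fern.
          fern is a leaf — visit fern.
    Visit moss.
    At moss: go right to lily.
      At lily: go left to yew.
        At yew: no left child.
        Visit yew.
        At yew: go right to ivy.
          ivy is a leaf — visit ivy.
      Visit lily.
      At lily: no right child.
Full in-order sequence: fig, tulip, elm, rye, daisy, rose, fern, moss, yew, ivy, lily.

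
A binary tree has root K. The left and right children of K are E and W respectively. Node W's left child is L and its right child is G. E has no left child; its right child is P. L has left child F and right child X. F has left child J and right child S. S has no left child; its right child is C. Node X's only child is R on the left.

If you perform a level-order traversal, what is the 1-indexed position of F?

7

Level-order visits nodes level by level from the root, left to right within each level.
Level 0: K
Level 1: E, W
Level 2: P, L, G
Level 3: F, X
Level 4: J, S, R
Level 5: C
Full level-order sequence: K, E, W, P, L, G, F, X, J, S, R, C.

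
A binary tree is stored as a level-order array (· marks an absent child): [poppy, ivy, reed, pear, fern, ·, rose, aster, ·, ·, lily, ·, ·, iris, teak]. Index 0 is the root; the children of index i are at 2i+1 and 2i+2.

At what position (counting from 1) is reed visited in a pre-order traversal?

7

Pre-order visits the node, then its left subtree, then its right subtree.
Visit poppy.
At poppy: go left to ivy.
  Visit ivy.
  At ivy: go left to pear.
    Visit pear.
    At pear: go left to aster.
      aster is a leaf — visit aster.
    At pear: no right child.
  At ivy: go right to fern.
    Visit fern.
    At fern: no left child.
    At fern: go right to lily.
      lily is a leaf — visit lily.
At poppy: go right to reed.
  Visit reed.
  At reed: no left child.
  At reed: go right to rose.
    Visit rose.
    At rose: go left to iris.
      iris is a leaf — visit iris.
    At rose: go right to teak.
      teak is a leaf — visit teak.
Full pre-order sequence: poppy, ivy, pear, aster, fern, lily, reed, rose, iris, teak.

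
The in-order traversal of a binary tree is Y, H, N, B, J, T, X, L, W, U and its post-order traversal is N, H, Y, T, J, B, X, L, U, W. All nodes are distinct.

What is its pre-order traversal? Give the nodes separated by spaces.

W L X B Y H N J T U

The last element of post-order is the root; it splits in-order into left and right subtrees.
Root W: left subtree has 8 nodes {Y, H, N, B, J, T, X, L}, right has 1 {U}.
  Root L: left subtree has 7 nodes {Y, H, N, B, J, T, X}, right has 0 { }.
    Root X: left subtree has 6 nodes {Y, H, N, B, J, T}, right has 0 { }.
      Root B: left subtree has 3 nodes {Y, H, N}, right has 2 {J, T}.
        Root Y: left subtree has 0 nodes { }, right has 2 {H, N}.
          Root H: left subtree has 0 nodes { }, right has 1 {N}.
        Root J: left subtree has 0 nodes { }, right has 1 {T}.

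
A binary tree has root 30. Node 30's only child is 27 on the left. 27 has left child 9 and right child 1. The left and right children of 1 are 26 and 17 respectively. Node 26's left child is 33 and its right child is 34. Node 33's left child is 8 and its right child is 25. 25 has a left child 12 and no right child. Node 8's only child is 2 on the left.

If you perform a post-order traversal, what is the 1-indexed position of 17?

Post-order visits the left subtree, then the right subtree, then the node.
At 30: go left to 27.
  At 27: go left to 9.
    9 is a leaf — visit 9.
  At 27: go right to 1.
    At 1: go left to 26.
      At 26: go left to 33.
        At 33: go left to 8.
          At 8: go left to 2.
            2 is a leaf — visit 2.
          At 8: no right child.
          Visit 8.
        At 33: go right to 25.
          At 25: go left to 12.
            12 is a leaf — visit 12.
          At 25: no right child.
          Visit 25.
        Visit 33.
      At 26: go right to 34.
        34 is a leaf — visit 34.
      Visit 26.
    At 1: go right to 17.
      17 is a leaf — visit 17.
    Visit 1.
  Visit 27.
At 30: no right child.
Visit 30.
Full post-order sequence: 9, 2, 8, 12, 25, 33, 34, 26, 17, 1, 27, 30.

9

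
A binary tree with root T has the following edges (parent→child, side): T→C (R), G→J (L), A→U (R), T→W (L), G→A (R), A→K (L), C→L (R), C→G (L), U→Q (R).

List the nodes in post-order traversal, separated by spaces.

Post-order visits the left subtree, then the right subtree, then the node.
At T: go left to W.
  W is a leaf — visit W.
At T: go right to C.
  At C: go left to G.
    At G: go left to J.
      J is a leaf — visit J.
    At G: go right to A.
      At A: go left to K.
        K is a leaf — visit K.
      At A: go right to U.
        At U: no left child.
        At U: go right to Q.
          Q is a leaf — visit Q.
        Visit U.
      Visit A.
    Visit G.
  At C: go right to L.
    L is a leaf — visit L.
  Visit C.
Visit T.

W J K Q U A G L C T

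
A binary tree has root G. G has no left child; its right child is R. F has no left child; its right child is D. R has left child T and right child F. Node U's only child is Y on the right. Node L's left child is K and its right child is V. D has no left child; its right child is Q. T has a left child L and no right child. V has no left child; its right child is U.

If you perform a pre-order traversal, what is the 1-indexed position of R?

Pre-order visits the node, then its left subtree, then its right subtree.
Visit G.
At G: no left child.
At G: go right to R.
  Visit R.
  At R: go left to T.
    Visit T.
    At T: go left to L.
      Visit L.
      At L: go left to K.
        K is a leaf — visit K.
      At L: go right to V.
        Visit V.
        At V: no left child.
        At V: go right to U.
          Visit U.
          At U: no left child.
          At U: go right to Y.
            Y is a leaf — visit Y.
    At T: no right child.
  At R: go right to F.
    Visit F.
    At F: no left child.
    At F: go right to D.
      Visit D.
      At D: no left child.
      At D: go right to Q.
        Q is a leaf — visit Q.
Full pre-order sequence: G, R, T, L, K, V, U, Y, F, D, Q.

2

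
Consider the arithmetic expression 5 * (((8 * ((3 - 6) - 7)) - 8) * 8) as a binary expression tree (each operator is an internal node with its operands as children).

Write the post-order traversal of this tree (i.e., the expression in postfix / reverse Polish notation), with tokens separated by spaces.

Post-order on an expression tree gives postfix notation: for each operator, emit left operand, right operand, then the operator.

5 8 3 6 - 7 - * 8 - 8 * *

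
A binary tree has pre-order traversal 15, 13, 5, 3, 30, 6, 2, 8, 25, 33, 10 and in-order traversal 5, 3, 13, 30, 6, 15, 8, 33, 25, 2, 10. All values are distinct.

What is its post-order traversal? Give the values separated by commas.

3, 5, 6, 30, 13, 33, 25, 8, 10, 2, 15

The first element of pre-order is the root; it splits in-order into left and right subtrees.
Root 15: left subtree has 5 nodes {5, 3, 13, 30, 6}, right has 5 {8, 33, 25, 2, 10}.
  Root 13: left subtree has 2 nodes {5, 3}, right has 2 {30, 6}.
    Root 5: left subtree has 0 nodes { }, right has 1 {3}.
    Root 30: left subtree has 0 nodes { }, right has 1 {6}.
  Root 2: left subtree has 3 nodes {8, 33, 25}, right has 1 {10}.
    Root 8: left subtree has 0 nodes { }, right has 2 {33, 25}.
      Root 25: left subtree has 1 node {33}, right has 0 { }.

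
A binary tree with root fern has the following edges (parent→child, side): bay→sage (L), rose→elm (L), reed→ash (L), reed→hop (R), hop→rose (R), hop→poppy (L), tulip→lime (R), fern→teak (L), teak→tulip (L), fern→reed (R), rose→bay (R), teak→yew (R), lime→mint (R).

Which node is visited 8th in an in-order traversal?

In-order visits the left subtree, then the node, then the right subtree.
At fern: go left to teak.
  At teak: go left to tulip.
    At tulip: no left child.
    Visit tulip.
    At tulip: go right to lime.
      At lime: no left child.
      Visit lime.
      At lime: go right to mint.
        mint is a leaf — visit mint.
  Visit teak.
  At teak: go right to yew.
    yew is a leaf — visit yew.
Visit fern.
At fern: go right to reed.
  At reed: go left to ash.
    ash is a leaf — visit ash.
  Visit reed.
  At reed: go right to hop.
    At hop: go left to poppy.
      poppy is a leaf — visit poppy.
    Visit hop.
    At hop: go right to rose.
      At rose: go left to elm.
        elm is a leaf — visit elm.
      Visit rose.
      At rose: go right to bay.
        At bay: go left to sage.
          sage is a leaf — visit sage.
        Visit bay.
        At bay: no right child.
Full in-order sequence: tulip, lime, mint, teak, yew, fern, ash, reed, poppy, hop, elm, rose, sage, bay.

reed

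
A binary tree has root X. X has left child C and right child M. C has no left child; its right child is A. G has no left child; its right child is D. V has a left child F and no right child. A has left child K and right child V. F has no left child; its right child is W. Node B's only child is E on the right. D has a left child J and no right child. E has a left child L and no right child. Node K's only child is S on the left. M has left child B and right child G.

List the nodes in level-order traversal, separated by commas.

X, C, M, A, B, G, K, V, E, D, S, F, L, J, W

Level-order visits nodes level by level from the root, left to right within each level.
Level 0: X
Level 1: C, M
Level 2: A, B, G
Level 3: K, V, E, D
Level 4: S, F, L, J
Level 5: W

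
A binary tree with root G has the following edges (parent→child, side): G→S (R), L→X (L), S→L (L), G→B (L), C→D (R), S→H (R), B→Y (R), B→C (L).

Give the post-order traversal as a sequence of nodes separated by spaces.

Post-order visits the left subtree, then the right subtree, then the node.
At G: go left to B.
  At B: go left to C.
    At C: no left child.
    At C: go right to D.
      D is a leaf — visit D.
    Visit C.
  At B: go right to Y.
    Y is a leaf — visit Y.
  Visit B.
At G: go right to S.
  At S: go left to L.
    At L: go left to X.
      X is a leaf — visit X.
    At L: no right child.
    Visit L.
  At S: go right to H.
    H is a leaf — visit H.
  Visit S.
Visit G.

D C Y B X L H S G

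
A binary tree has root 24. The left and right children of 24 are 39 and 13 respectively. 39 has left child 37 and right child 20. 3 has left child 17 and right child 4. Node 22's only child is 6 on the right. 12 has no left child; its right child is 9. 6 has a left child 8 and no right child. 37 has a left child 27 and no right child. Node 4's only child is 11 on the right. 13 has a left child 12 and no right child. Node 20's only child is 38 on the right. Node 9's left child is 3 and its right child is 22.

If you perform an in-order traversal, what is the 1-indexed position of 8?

In-order visits the left subtree, then the node, then the right subtree.
At 24: go left to 39.
  At 39: go left to 37.
    At 37: go left to 27.
      27 is a leaf — visit 27.
    Visit 37.
    At 37: no right child.
  Visit 39.
  At 39: go right to 20.
    At 20: no left child.
    Visit 20.
    At 20: go right to 38.
      38 is a leaf — visit 38.
Visit 24.
At 24: go right to 13.
  At 13: go left to 12.
    At 12: no left child.
    Visit 12.
    At 12: go right to 9.
      At 9: go left to 3.
        At 3: go left to 17.
          17 is a leaf — visit 17.
        Visit 3.
        At 3: go right to 4.
          At 4: no left child.
          Visit 4.
          At 4: go right to 11.
            11 is a leaf — visit 11.
      Visit 9.
      At 9: go right to 22.
        At 22: no left child.
        Visit 22.
        At 22: go right to 6.
          At 6: go left to 8.
            8 is a leaf — visit 8.
          Visit 6.
          At 6: no right child.
  Visit 13.
  At 13: no right child.
Full in-order sequence: 27, 37, 39, 20, 38, 24, 12, 17, 3, 4, 11, 9, 22, 8, 6, 13.

14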